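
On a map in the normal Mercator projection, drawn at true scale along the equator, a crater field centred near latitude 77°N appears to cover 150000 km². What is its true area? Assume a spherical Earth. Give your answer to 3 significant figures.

Mercator is conformal, so the point scale is isotropic: h = k = sec φ = 1/cos φ.
Areal scale = k² = sec²φ = 1/cos²(77°) = 1/0.2250² = 19.76.
True area = apparent / (areal scale) = 150000 / 19.76 ≈ 7590 km².

7590 km²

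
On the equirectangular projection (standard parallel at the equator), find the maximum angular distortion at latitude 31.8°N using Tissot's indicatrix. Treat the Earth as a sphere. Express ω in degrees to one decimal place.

9.3°

Plate carrée maps x = Rλ, y = Rφ. The meridian scale is h = 1 and the parallel scale is k = 1/cos φ = sec φ.
At 31.8°: h = 1.000, k = 1.177; principal scales a = 1.177, b = 1.000.
sin(ω/2) = (a − b)/(a + b) = 0.1766/2.177 = 0.08114, so ω = 2 arcsin(0.08114) ≈ 9.3°.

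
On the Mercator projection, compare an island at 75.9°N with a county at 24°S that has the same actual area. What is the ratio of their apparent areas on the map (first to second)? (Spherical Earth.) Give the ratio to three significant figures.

On Mercator, area is exaggerated by sec²φ = 1/cos²φ.
At 75.9°: sec²(75.9°) = 1/0.2436² = 16.85.
At 24°: sec²(24°) = 1/0.9135² = 1.198.
Ratio = 16.85/1.198 = cos²(24°)/cos²(75.9°) ≈ 14.1.

14.1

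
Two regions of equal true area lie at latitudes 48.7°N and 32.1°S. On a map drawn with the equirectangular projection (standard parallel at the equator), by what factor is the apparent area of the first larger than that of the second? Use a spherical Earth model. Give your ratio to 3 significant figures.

1.28

In the plate carrée (x = Rλ, y = Rφ), meridians are true-scale (h = 1) and parallels are stretched by k = sec φ.
Areal scale at 48.7°: h·k = 1.000 × 1.515 = 1.515.
Areal scale at 32.1°: h·k = 1.000 × 1.180 = 1.180.
Ratio = 1.515/1.180 ≈ 1.28.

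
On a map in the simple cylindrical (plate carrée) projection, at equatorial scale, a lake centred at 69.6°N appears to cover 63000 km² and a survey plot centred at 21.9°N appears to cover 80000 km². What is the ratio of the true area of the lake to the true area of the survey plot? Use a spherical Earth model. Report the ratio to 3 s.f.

Plate carrée has h = 1 and k = sec φ, giving areal scale sec φ; true area = (apparent area) · cos φ.
True area of lake: 63000 × cos(69.6°) = 63000 × 0.3486 = 21960 km².
True area of survey plot: 80000 × cos(21.9°) = 80000 × 0.9278 = 74230 km².
Ratio = 21960 / 74230 ≈ 0.296.

0.296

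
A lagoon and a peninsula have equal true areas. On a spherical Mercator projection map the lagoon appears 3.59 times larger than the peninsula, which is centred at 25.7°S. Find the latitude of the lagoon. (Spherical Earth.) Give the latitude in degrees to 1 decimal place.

61.6°

For equal true areas on Mercator, apparent areas scale as sec²φ, so the ratio is cos²φ₂ / cos²φ₁.
cos²φ₂ / cos²φ₁ = 3.59  ⇒  cos φ₁ = cos 25.7° / √3.59 = 0.9011/1.895 = 0.4756.
φ₁ = arccos(0.4756) ≈ 61.6°.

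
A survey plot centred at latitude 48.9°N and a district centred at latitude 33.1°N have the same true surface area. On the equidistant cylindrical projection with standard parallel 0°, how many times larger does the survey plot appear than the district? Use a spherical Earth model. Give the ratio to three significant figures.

1.27

In the plate carrée (x = Rλ, y = Rφ), meridians are true-scale (h = 1) and parallels are stretched by k = sec φ.
Areal scale at 48.9°: h·k = 1.000 × 1.521 = 1.521.
Areal scale at 33.1°: h·k = 1.000 × 1.194 = 1.194.
Ratio = 1.521/1.194 ≈ 1.27.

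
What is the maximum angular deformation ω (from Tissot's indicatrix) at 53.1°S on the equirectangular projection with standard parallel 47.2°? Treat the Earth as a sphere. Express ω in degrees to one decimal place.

7.1°

The equidistant cylindrical projection with φ₀ = 47.2° has h = 1 (meridians true) and k = cos φ₀ / cos φ along parallels.
At 53.1°: h = 1.000, k = 1.132; principal scales a = 1.132, b = 1.000.
sin(ω/2) = (a − b)/(a + b) = 0.1316/2.132 = 0.06174, so ω = 2 arcsin(0.06174) ≈ 7.1°.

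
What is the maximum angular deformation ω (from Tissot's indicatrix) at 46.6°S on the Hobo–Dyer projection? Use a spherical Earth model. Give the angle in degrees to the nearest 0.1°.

The Hobo–Dyer projection is cylindrical equal-area with φ₀ = 37.5°. For cylindrical equal-area with standard parallel φ₀, h = cos φ / cos φ₀ and k = cos φ₀ / cos φ, so h·k = 1.
At 46.6°: h = 0.8661, k = 1.155; principal scales a = 1.155, b = 0.8661.
sin(ω/2) = (a − b)/(a + b) = 0.2886/2.021 = 0.1428, so ω = 2 arcsin(0.1428) ≈ 16.4°.

16.4°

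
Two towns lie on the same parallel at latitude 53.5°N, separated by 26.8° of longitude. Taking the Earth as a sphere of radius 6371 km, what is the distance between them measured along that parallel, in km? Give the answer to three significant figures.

Arc length along a parallel = R cos φ · Δλ (with Δλ in radians).
= 6371 × cos 53.5° × (26.8° × π/180) = 6371 × 0.5948 × 0.4677 ≈ 1770 km.

1770 km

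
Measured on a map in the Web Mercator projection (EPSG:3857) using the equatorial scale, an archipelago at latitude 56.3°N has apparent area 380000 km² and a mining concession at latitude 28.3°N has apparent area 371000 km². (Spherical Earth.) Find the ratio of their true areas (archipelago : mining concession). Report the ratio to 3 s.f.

On Mercator the areal scale is sec²φ, so true area = apparent × cos²φ.
True area of archipelago: 380000 × cos²(56.3°) = 380000 × 0.3079 = 117000 km².
True area of mining concession: 371000 × cos²(28.3°) = 371000 × 0.7752 = 287600 km².
Ratio = 117000 / 287600 ≈ 0.407.

0.407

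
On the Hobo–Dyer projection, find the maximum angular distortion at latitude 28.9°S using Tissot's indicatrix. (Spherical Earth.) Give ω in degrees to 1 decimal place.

Hobo–Dyer is a cylindrical equal-area projection with standard parallels at ±37.5°. A cylindrical equal-area projection with standard parallel φ₀ has meridian scale h = cos φ / cos φ₀ and parallel scale k = cos φ₀ / cos φ (so areas are preserved, h·k = 1).
At 28.9°: h = 1.103, k = 0.9062; principal scales a = 1.103, b = 0.9062.
sin(ω/2) = (a − b)/(a + b) = 0.1973/2.010 = 0.09817, so ω = 2 arcsin(0.09817) ≈ 11.3°.

11.3°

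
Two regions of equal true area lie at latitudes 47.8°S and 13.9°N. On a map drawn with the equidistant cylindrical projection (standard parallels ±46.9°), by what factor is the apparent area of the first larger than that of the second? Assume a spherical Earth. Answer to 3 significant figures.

1.45

In the equirectangular projection with standard parallel φ₀ = 46.9° (x = Rλ cos φ₀, y = Rφ), meridians are true-scale (h = 1) and the parallel scale is k = cos φ₀ / cos φ.
Areal scale at 47.8°: h·k = 1.000 × 1.017 = 1.017.
Areal scale at 13.9°: h·k = 1.000 × 0.7039 = 0.7039.
Ratio = 1.017/0.7039 ≈ 1.45.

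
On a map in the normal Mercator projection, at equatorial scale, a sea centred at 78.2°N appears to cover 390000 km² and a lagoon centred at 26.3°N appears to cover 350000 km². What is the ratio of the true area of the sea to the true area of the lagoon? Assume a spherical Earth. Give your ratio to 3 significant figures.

0.0580

On Mercator the areal scale is sec²φ, so true area = apparent × cos²φ.
True area of sea: 390000 × cos²(78.2°) = 390000 × 0.04182 = 16310 km².
True area of lagoon: 350000 × cos²(26.3°) = 350000 × 0.8037 = 281300 km².
Ratio = 16310 / 281300 ≈ 0.0580.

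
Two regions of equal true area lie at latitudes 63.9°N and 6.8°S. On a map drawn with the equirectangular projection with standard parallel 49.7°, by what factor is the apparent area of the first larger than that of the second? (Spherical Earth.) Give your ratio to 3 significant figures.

In the equirectangular projection with standard parallel φ₀ = 49.7° (x = Rλ cos φ₀, y = Rφ), meridians are true-scale (h = 1) and the parallel scale is k = cos φ₀ / cos φ.
Areal scale at 63.9°: h·k = 1.000 × 1.470 = 1.470.
Areal scale at 6.8°: h·k = 1.000 × 0.6514 = 0.6514.
Ratio = 1.470/0.6514 ≈ 2.26.

2.26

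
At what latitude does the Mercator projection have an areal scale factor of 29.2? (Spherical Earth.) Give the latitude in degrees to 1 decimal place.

79.3°

Mercator areal scale is sec²φ.
sec²φ = 29.2  ⇒  cos²φ = 0.03425  ⇒  cos φ = 0.1851.
φ = arccos(0.1851) ≈ 79.3°.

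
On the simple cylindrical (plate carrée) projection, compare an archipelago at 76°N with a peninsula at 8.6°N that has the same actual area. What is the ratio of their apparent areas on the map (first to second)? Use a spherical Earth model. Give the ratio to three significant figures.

4.09

For the equirectangular projection with φ₀ = 0 (plate carrée), h = 1 along meridians and k = sec φ along parallels.
Areal scale at 76°: h·k = 1.000 × 4.134 = 4.134.
Areal scale at 8.6°: h·k = 1.000 × 1.011 = 1.011.
Ratio = 4.134/1.011 ≈ 4.09.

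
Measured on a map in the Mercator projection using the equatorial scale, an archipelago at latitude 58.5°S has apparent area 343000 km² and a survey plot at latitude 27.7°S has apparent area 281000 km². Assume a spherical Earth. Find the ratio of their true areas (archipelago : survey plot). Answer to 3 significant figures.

Mercator's areal exaggeration is sec²φ; hence true area = (apparent area) · cos²φ.
True area of archipelago: 343000 × cos²(58.5°) = 343000 × 0.2730 = 93640 km².
True area of survey plot: 281000 × cos²(27.7°) = 281000 × 0.7839 = 220300 km².
Ratio = 93640 / 220300 ≈ 0.425.

0.425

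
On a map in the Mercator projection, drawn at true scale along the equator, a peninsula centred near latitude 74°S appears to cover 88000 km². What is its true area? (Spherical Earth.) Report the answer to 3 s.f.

The Mercator projection is conformal; its linear scale factor is the same in every direction and equals sec φ = 1/cos φ.
Areal scale = k² = sec²φ = 1/cos²(74°) = 1/0.2756² = 13.16.
True area = apparent / (areal scale) = 88000 / 13.16 ≈ 6690 km².

6690 km²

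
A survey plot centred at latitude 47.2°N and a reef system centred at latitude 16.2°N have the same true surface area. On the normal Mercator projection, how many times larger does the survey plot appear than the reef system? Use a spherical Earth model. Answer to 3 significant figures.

Mercator areal scale is sec²φ.
At 47.2°: sec²(47.2°) = 1/0.6794² = 2.166.
At 16.2°: sec²(16.2°) = 1/0.9603² = 1.084.
Ratio = 2.166/1.084 = cos²(16.2°)/cos²(47.2°) ≈ 2.00.

2.00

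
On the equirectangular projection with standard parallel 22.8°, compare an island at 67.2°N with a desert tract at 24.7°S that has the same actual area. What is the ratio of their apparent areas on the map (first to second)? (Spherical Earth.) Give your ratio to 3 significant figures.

In the equirectangular projection with standard parallel φ₀ = 22.8° (x = Rλ cos φ₀, y = Rφ), meridians are true-scale (h = 1) and the parallel scale is k = cos φ₀ / cos φ.
Areal scale at 67.2°: h·k = 1.000 × 2.379 = 2.379.
Areal scale at 24.7°: h·k = 1.000 × 1.015 = 1.015.
Ratio = 2.379/1.015 ≈ 2.34.

2.34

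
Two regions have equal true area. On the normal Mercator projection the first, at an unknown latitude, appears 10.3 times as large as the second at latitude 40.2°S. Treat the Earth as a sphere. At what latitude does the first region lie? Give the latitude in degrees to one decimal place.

For equal true areas on Mercator, apparent areas scale as sec²φ, so the ratio is cos²φ₂ / cos²φ₁.
cos²φ₂ / cos²φ₁ = 10.3  ⇒  cos φ₁ = cos 40.2° / √10.3 = 0.7638/3.209 = 0.2380.
φ₁ = arccos(0.2380) ≈ 76.2°.

76.2°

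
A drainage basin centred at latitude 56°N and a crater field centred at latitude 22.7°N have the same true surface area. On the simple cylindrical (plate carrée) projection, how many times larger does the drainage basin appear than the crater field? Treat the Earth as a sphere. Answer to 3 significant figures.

1.65

Plate carrée maps x = Rλ, y = Rφ. The meridian scale is h = 1 and the parallel scale is k = 1/cos φ = sec φ.
Areal scale at 56°: h·k = 1.000 × 1.788 = 1.788.
Areal scale at 22.7°: h·k = 1.000 × 1.084 = 1.084.
Ratio = 1.788/1.084 ≈ 1.65.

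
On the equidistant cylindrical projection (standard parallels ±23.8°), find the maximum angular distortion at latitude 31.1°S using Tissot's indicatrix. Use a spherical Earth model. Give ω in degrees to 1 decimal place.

In the equirectangular projection with standard parallel φ₀ = 23.8° (x = Rλ cos φ₀, y = Rφ), meridians are true-scale (h = 1) and the parallel scale is k = cos φ₀ / cos φ.
At 31.1°: h = 1.000, k = 1.069; principal scales a = 1.069, b = 1.000.
sin(ω/2) = (a − b)/(a + b) = 0.06854/2.069 = 0.03314, so ω = 2 arcsin(0.03314) ≈ 3.8°.

3.8°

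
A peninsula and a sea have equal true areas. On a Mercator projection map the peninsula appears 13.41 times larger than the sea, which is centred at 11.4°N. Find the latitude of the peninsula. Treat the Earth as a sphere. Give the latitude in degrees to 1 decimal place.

74.5°

Mercator areal scale is sec²φ, so apparent-area ratio = sec²φ₁ / sec²φ₂ = cos²φ₂ / cos²φ₁.
cos²φ₂ / cos²φ₁ = 13.41  ⇒  cos φ₁ = cos 11.4° / √13.41 = 0.9803/3.662 = 0.2677.
φ₁ = arccos(0.2677) ≈ 74.5°.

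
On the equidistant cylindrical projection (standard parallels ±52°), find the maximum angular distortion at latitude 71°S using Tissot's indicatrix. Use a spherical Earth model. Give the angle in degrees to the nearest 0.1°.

35.9°

The equidistant cylindrical projection with φ₀ = 52° has h = 1 (meridians true) and k = cos φ₀ / cos φ along parallels.
At 71°: h = 1.000, k = 1.891; principal scales a = 1.891, b = 1.000.
sin(ω/2) = (a − b)/(a + b) = 0.8910/2.891 = 0.3082, so ω = 2 arcsin(0.3082) ≈ 35.9°.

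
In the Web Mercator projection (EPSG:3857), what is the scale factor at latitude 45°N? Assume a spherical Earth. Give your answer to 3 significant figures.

Mercator is conformal, so the point scale is isotropic: h = k = sec φ = 1/cos φ.
k = 1/cos 45° = 1/0.7071 = 1.414.

1.41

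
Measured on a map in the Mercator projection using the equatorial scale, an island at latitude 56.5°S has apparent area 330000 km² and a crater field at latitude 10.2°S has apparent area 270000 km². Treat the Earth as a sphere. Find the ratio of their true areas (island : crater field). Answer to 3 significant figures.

0.384

Mercator's areal exaggeration is sec²φ; hence true area = (apparent area) · cos²φ.
True area of island: 330000 × cos²(56.5°) = 330000 × 0.3046 = 100500 km².
True area of crater field: 270000 × cos²(10.2°) = 270000 × 0.9686 = 261500 km².
Ratio = 100500 / 261500 ≈ 0.384.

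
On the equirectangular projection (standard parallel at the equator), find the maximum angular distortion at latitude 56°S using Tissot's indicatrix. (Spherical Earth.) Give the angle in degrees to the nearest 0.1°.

In the plate carrée (x = Rλ, y = Rφ), meridians are true-scale (h = 1) and parallels are stretched by k = sec φ.
At 56°: h = 1.000, k = 1.788; principal scales a = 1.788, b = 1.000.
sin(ω/2) = (a − b)/(a + b) = 0.7883/2.788 = 0.2827, so ω = 2 arcsin(0.2827) ≈ 32.8°.

32.8°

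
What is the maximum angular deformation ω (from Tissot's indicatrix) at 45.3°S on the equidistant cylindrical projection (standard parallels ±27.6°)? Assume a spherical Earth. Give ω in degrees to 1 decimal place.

With standard parallel φ₀ = 27.6°, the equirectangular projection gives x = Rλ cos φ₀, y = Rφ, so h = 1 and k = cos 27.6° / cos φ.
At 45.3°: h = 1.000, k = 1.260; principal scales a = 1.260, b = 1.000.
sin(ω/2) = (a − b)/(a + b) = 0.2599/2.260 = 0.1150, so ω = 2 arcsin(0.1150) ≈ 13.2°.

13.2°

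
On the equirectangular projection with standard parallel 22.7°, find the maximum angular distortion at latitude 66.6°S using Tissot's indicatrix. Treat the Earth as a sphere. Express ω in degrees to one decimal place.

46.9°

In the equirectangular projection with standard parallel φ₀ = 22.7° (x = Rλ cos φ₀, y = Rφ), meridians are true-scale (h = 1) and the parallel scale is k = cos φ₀ / cos φ.
At 66.6°: h = 1.000, k = 2.323; principal scales a = 2.323, b = 1.000.
sin(ω/2) = (a − b)/(a + b) = 1.323/3.323 = 0.3981, so ω = 2 arcsin(0.3981) ≈ 46.9°.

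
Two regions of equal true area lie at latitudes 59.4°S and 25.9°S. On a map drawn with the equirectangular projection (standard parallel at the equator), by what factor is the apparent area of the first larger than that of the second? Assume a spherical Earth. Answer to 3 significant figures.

1.77

For the equirectangular projection with φ₀ = 0 (plate carrée), h = 1 along meridians and k = sec φ along parallels.
Areal scale at 59.4°: h·k = 1.000 × 1.964 = 1.964.
Areal scale at 25.9°: h·k = 1.000 × 1.112 = 1.112.
Ratio = 1.964/1.112 ≈ 1.77.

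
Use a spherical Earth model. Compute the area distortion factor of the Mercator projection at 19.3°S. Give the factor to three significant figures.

The Mercator projection is conformal; its linear scale factor is the same in every direction and equals sec φ = 1/cos φ.
Areal scale = k² = sec²φ = 1/cos²(19.3°) = 1/0.9438² = 1.123.

1.12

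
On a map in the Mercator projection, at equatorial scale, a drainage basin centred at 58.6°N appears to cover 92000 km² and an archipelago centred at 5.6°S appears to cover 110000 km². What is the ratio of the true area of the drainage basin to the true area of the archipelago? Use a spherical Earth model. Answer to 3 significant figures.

0.229

Mercator's areal exaggeration is sec²φ; hence true area = (apparent area) · cos²φ.
True area of drainage basin: 92000 × cos²(58.6°) = 92000 × 0.2715 = 24970 km².
True area of archipelago: 110000 × cos²(5.6°) = 110000 × 0.9905 = 109000 km².
Ratio = 24970 / 109000 ≈ 0.229.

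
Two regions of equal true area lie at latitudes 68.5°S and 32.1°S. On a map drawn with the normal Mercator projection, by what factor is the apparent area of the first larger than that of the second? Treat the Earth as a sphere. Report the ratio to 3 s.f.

Mercator areal scale is sec²φ.
At 68.5°: sec²(68.5°) = 1/0.3665² = 7.445.
At 32.1°: sec²(32.1°) = 1/0.8471² = 1.394.
Ratio = 7.445/1.394 = cos²(32.1°)/cos²(68.5°) ≈ 5.34.

5.34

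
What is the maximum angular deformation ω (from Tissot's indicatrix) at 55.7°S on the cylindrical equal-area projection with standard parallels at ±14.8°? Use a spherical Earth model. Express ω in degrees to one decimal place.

59.1°

For cylindrical equal-area with standard parallel φ₀, h = cos φ / cos φ₀ and k = cos φ₀ / cos φ, so h·k = 1.
At 55.7°: h = 0.5829, k = 1.716; principal scales a = 1.716, b = 0.5829.
sin(ω/2) = (a − b)/(a + b) = 1.133/2.299 = 0.4928, so ω = 2 arcsin(0.4928) ≈ 59.1°.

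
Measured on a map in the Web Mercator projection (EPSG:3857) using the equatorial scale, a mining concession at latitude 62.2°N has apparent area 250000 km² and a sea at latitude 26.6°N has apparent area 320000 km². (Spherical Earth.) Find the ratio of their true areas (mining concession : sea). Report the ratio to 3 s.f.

0.213

On Mercator the areal scale is sec²φ, so true area = apparent × cos²φ.
True area of mining concession: 250000 × cos²(62.2°) = 250000 × 0.2175 = 54380 km².
True area of sea: 320000 × cos²(26.6°) = 320000 × 0.7995 = 255800 km².
Ratio = 54380 / 255800 ≈ 0.213.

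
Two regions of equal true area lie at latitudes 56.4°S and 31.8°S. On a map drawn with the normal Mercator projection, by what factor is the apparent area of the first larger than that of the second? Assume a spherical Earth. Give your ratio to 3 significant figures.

2.36

Mercator areal scale is sec²φ.
At 56.4°: sec²(56.4°) = 1/0.5534² = 3.265.
At 31.8°: sec²(31.8°) = 1/0.8499² = 1.384.
Ratio = 3.265/1.384 = cos²(31.8°)/cos²(56.4°) ≈ 2.36.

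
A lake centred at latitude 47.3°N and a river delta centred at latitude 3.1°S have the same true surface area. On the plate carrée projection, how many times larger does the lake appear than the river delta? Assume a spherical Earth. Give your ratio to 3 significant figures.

Plate carrée maps x = Rλ, y = Rφ. The meridian scale is h = 1 and the parallel scale is k = 1/cos φ = sec φ.
Areal scale at 47.3°: h·k = 1.000 × 1.475 = 1.475.
Areal scale at 3.1°: h·k = 1.000 × 1.001 = 1.001.
Ratio = 1.475/1.001 ≈ 1.47.

1.47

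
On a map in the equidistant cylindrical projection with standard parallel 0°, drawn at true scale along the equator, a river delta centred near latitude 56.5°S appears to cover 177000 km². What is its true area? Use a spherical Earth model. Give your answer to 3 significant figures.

97700 km²

For the equirectangular projection with φ₀ = 0 (plate carrée), h = 1 along meridians and k = sec φ along parallels.
Areal scale = h·k = 1 × sec φ; at 56.5°, h = 1.000, k = 1.812, so h·k = 1.812.
True area = apparent / (areal scale) = 177000 / 1.812 ≈ 97700 km².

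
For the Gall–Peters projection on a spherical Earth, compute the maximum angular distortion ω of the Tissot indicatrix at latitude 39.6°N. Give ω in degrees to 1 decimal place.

Gall–Peters is a cylindrical equal-area projection with standard parallels at ±45°. A cylindrical equal-area projection with standard parallel φ₀ has meridian scale h = cos φ / cos φ₀ and parallel scale k = cos φ₀ / cos φ (so areas are preserved, h·k = 1).
At 39.6°: h = 1.090, k = 0.9177; principal scales a = 1.090, b = 0.9177.
sin(ω/2) = (a − b)/(a + b) = 0.1720/2.007 = 0.08566, so ω = 2 arcsin(0.08566) ≈ 9.8°.

9.8°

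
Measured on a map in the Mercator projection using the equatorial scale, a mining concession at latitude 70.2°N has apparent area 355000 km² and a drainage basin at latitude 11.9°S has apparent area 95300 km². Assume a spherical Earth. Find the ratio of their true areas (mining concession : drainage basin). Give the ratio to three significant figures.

0.446

Mercator's areal exaggeration is sec²φ; hence true area = (apparent area) · cos²φ.
True area of mining concession: 355000 × cos²(70.2°) = 355000 × 0.1147 = 40730 km².
True area of drainage basin: 95300 × cos²(11.9°) = 95300 × 0.9575 = 91250 km².
Ratio = 40730 / 91250 ≈ 0.446.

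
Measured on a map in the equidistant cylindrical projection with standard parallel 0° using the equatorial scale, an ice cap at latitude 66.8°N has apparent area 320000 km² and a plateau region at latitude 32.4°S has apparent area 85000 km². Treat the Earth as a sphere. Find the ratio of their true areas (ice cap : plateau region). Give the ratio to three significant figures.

1.76

Plate carrée has h = 1 and k = sec φ, giving areal scale sec φ; true area = (apparent area) · cos φ.
True area of ice cap: 320000 × cos(66.8°) = 320000 × 0.3939 = 126100 km².
True area of plateau region: 85000 × cos(32.4°) = 85000 × 0.8443 = 71770 km².
Ratio = 126100 / 71770 ≈ 1.76.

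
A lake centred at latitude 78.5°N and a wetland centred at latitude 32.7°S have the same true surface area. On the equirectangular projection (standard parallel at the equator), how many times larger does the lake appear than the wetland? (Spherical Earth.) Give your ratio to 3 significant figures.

4.22

For the equirectangular projection with φ₀ = 0 (plate carrée), h = 1 along meridians and k = sec φ along parallels.
Areal scale at 78.5°: h·k = 1.000 × 5.016 = 5.016.
Areal scale at 32.7°: h·k = 1.000 × 1.188 = 1.188.
Ratio = 5.016/1.188 ≈ 4.22.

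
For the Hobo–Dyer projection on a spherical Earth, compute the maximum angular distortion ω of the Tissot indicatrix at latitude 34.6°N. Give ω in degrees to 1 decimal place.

The Hobo–Dyer projection is cylindrical equal-area with φ₀ = 37.5°. A cylindrical equal-area projection with standard parallel φ₀ has meridian scale h = cos φ / cos φ₀ and parallel scale k = cos φ₀ / cos φ (so areas are preserved, h·k = 1).
At 34.6°: h = 1.038, k = 0.9638; principal scales a = 1.038, b = 0.9638.
sin(ω/2) = (a − b)/(a + b) = 0.07372/2.001 = 0.03684, so ω = 2 arcsin(0.03684) ≈ 4.2°.

4.2°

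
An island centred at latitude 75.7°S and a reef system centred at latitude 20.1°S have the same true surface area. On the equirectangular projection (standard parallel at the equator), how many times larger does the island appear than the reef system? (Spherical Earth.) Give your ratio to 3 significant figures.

Plate carrée maps x = Rλ, y = Rφ. The meridian scale is h = 1 and the parallel scale is k = 1/cos φ = sec φ.
Areal scale at 75.7°: h·k = 1.000 × 4.049 = 4.049.
Areal scale at 20.1°: h·k = 1.000 × 1.065 = 1.065.
Ratio = 4.049/1.065 ≈ 3.80.

3.80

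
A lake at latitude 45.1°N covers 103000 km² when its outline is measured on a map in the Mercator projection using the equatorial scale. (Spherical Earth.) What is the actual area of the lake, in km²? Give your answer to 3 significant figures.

The Mercator projection is conformal; its linear scale factor is the same in every direction and equals sec φ = 1/cos φ.
Areal scale = k² = sec²φ = 1/cos²(45.1°) = 1/0.7059² = 2.007.
True area = apparent / (areal scale) = 103000 / 2.007 ≈ 51300 km².

51300 km²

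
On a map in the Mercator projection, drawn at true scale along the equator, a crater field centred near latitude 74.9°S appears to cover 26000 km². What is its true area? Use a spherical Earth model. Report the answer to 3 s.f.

The Mercator projection is conformal; its linear scale factor is the same in every direction and equals sec φ = 1/cos φ.
Areal scale = k² = sec²φ = 1/cos²(74.9°) = 1/0.2605² = 14.74.
True area = apparent / (areal scale) = 26000 / 14.74 ≈ 1760 km².

1760 km²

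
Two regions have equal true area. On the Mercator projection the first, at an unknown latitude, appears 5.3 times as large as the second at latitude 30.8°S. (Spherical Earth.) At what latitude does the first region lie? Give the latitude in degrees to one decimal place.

68.1°

Mercator areal scale is sec²φ, so apparent-area ratio = sec²φ₁ / sec²φ₂ = cos²φ₂ / cos²φ₁.
cos²φ₂ / cos²φ₁ = 5.3  ⇒  cos φ₁ = cos 30.8° / √5.3 = 0.8590/2.302 = 0.3731.
φ₁ = arccos(0.3731) ≈ 68.1°.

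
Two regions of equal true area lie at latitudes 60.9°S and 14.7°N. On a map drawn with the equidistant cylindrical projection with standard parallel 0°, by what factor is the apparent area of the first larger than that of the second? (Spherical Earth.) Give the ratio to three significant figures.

In the plate carrée (x = Rλ, y = Rφ), meridians are true-scale (h = 1) and parallels are stretched by k = sec φ.
Areal scale at 60.9°: h·k = 1.000 × 2.056 = 2.056.
Areal scale at 14.7°: h·k = 1.000 × 1.034 = 1.034.
Ratio = 2.056/1.034 ≈ 1.99.

1.99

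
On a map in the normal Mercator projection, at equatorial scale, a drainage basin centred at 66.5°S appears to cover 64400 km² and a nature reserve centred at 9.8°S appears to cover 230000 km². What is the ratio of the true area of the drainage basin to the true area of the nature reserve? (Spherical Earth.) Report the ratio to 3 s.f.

Since Mercator area scale is 1/cos²φ, the true area equals the apparent area multiplied by cos²φ.
True area of drainage basin: 64400 × cos²(66.5°) = 64400 × 0.1590 = 10240 km².
True area of nature reserve: 230000 × cos²(9.8°) = 230000 × 0.9710 = 223300 km².
Ratio = 10240 / 223300 ≈ 0.0458.

0.0458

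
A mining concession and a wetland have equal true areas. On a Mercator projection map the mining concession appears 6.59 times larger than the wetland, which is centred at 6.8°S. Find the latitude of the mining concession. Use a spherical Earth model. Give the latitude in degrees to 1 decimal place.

On Mercator, (apparent₁)/(apparent₂) = sec²φ₁ / sec²φ₂ when true areas are equal.
cos²φ₂ / cos²φ₁ = 6.59  ⇒  cos φ₁ = cos 6.8° / √6.59 = 0.9930/2.567 = 0.3868.
φ₁ = arccos(0.3868) ≈ 67.2°.

67.2°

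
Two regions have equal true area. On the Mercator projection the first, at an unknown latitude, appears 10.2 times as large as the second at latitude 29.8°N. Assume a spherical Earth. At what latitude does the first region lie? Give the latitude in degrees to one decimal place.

74.2°

Mercator areal scale is sec²φ, so apparent-area ratio = sec²φ₁ / sec²φ₂ = cos²φ₂ / cos²φ₁.
cos²φ₂ / cos²φ₁ = 10.2  ⇒  cos φ₁ = cos 29.8° / √10.2 = 0.8678/3.194 = 0.2717.
φ₁ = arccos(0.2717) ≈ 74.2°.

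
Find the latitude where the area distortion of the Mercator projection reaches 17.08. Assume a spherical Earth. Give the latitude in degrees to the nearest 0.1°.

76.0°

Mercator areal scale is sec²φ.
sec²φ = 17.08  ⇒  cos²φ = 0.05855  ⇒  cos φ = 0.2420.
φ = arccos(0.2420) ≈ 76.0°.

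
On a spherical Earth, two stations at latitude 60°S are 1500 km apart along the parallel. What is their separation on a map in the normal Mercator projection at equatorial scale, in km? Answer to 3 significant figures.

3000 km

Mercator is conformal, so the point scale is isotropic: h = k = sec φ = 1/cos φ.
Along the parallel, k = sec 60° = 1/0.5000 = 2.000.
Map distance = 1500 × 2.000 ≈ 3000 km.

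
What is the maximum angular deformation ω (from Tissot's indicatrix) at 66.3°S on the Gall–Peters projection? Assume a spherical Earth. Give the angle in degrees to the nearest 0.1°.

The Gall–Peters projection is cylindrical equal-area with φ₀ = 45°. For cylindrical equal-area with standard parallel φ₀, h = cos φ / cos φ₀ and k = cos φ₀ / cos φ, so h·k = 1.
At 66.3°: h = 0.5684, k = 1.759; principal scales a = 1.759, b = 0.5684.
sin(ω/2) = (a − b)/(a + b) = 1.191/2.328 = 0.5116, so ω = 2 arcsin(0.5116) ≈ 61.5°.

61.5°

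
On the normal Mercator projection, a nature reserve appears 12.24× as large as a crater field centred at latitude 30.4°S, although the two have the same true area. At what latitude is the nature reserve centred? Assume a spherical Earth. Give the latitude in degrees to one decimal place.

75.7°

Mercator areal scale is sec²φ, so apparent-area ratio = sec²φ₁ / sec²φ₂ = cos²φ₂ / cos²φ₁.
cos²φ₂ / cos²φ₁ = 12.24  ⇒  cos φ₁ = cos 30.4° / √12.24 = 0.8625/3.499 = 0.2465.
φ₁ = arccos(0.2465) ≈ 75.7°.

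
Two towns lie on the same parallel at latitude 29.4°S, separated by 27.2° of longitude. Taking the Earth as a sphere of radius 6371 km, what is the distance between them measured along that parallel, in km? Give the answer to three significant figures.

Arc length along a parallel = R cos φ · Δλ (with Δλ in radians).
= 6371 × cos 29.4° × (27.2° × π/180) = 6371 × 0.8712 × 0.4747 ≈ 2630 km.

2630 km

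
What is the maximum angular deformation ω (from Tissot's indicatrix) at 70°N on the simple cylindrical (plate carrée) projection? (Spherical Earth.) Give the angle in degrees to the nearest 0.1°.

For the equirectangular projection with φ₀ = 0 (plate carrée), h = 1 along meridians and k = sec φ along parallels.
At 70°: h = 1.000, k = 2.924; principal scales a = 2.924, b = 1.000.
sin(ω/2) = (a − b)/(a + b) = 1.924/3.924 = 0.4903, so ω = 2 arcsin(0.4903) ≈ 58.7°.

58.7°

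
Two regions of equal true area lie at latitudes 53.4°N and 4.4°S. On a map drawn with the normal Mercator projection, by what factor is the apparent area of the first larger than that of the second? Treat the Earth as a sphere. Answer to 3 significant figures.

2.80

Mercator is conformal with k = sec φ, so areal scale = k² = sec²φ.
At 53.4°: sec²(53.4°) = 1/0.5962² = 2.813.
At 4.4°: sec²(4.4°) = 1/0.9971² = 1.006.
Ratio = 2.813/1.006 = cos²(4.4°)/cos²(53.4°) ≈ 2.80.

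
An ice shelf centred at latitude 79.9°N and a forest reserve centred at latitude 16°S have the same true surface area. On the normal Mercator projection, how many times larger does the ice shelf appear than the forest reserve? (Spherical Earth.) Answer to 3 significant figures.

30.0

On Mercator, area is exaggerated by sec²φ = 1/cos²φ.
At 79.9°: sec²(79.9°) = 1/0.1754² = 32.52.
At 16°: sec²(16°) = 1/0.9613² = 1.082.
Ratio = 32.52/1.082 = cos²(16°)/cos²(79.9°) ≈ 30.0.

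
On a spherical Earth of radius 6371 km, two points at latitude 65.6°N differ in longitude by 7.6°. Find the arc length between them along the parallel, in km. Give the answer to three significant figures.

Arc length along a parallel = R cos φ · Δλ (with Δλ in radians).
= 6371 × cos 65.6° × (7.6° × π/180) = 6371 × 0.4131 × 0.1326 ≈ 349 km.

349 km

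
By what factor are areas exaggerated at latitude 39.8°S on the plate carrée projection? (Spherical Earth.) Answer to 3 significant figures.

In the plate carrée (x = Rλ, y = Rφ), meridians are true-scale (h = 1) and parallels are stretched by k = sec φ.
Areal scale = h·k = 1 × sec φ; at 39.8°, h = 1.000, k = 1.302, so h·k = 1.302.

1.30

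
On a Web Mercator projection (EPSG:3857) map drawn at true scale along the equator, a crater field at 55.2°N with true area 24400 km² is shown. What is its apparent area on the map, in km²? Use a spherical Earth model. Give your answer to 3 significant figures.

74900 km²

Mercator is conformal, so the point scale is isotropic: h = k = sec φ = 1/cos φ.
Areal scale = k² = sec²φ = 1/cos²(55.2°) = 1/0.5707² = 3.070.
Apparent area = 24400 × 3.070 ≈ 74900 km².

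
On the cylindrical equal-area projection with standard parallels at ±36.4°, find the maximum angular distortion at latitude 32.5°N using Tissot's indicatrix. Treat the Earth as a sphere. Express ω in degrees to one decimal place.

5.4°

For cylindrical equal-area with standard parallel φ₀, h = cos φ / cos φ₀ and k = cos φ₀ / cos φ, so h·k = 1.
At 32.5°: h = 1.048, k = 0.9544; principal scales a = 1.048, b = 0.9544.
sin(ω/2) = (a − b)/(a + b) = 0.09348/2.002 = 0.04669, so ω = 2 arcsin(0.04669) ≈ 5.4°.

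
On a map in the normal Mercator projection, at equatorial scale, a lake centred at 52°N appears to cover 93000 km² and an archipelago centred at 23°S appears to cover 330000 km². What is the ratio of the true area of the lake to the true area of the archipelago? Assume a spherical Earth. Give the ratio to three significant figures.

0.126

On Mercator the areal scale is sec²φ, so true area = apparent × cos²φ.
True area of lake: 93000 × cos²(52°) = 93000 × 0.3790 = 35250 km².
True area of archipelago: 330000 × cos²(23°) = 330000 × 0.8473 = 279600 km².
Ratio = 35250 / 279600 ≈ 0.126.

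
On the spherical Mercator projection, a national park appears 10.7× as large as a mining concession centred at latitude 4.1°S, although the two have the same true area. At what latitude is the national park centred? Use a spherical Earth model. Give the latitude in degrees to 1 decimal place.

72.2°

For equal true areas on Mercator, apparent areas scale as sec²φ, so the ratio is cos²φ₂ / cos²φ₁.
cos²φ₂ / cos²φ₁ = 10.7  ⇒  cos φ₁ = cos 4.1° / √10.7 = 0.9974/3.271 = 0.3049.
φ₁ = arccos(0.3049) ≈ 72.2°.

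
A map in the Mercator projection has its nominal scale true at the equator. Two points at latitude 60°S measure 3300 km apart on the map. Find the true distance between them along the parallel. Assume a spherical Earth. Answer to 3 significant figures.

1650 km

Mercator is conformal, so the point scale is isotropic: h = k = sec φ = 1/cos φ.
Along the parallel at 60°, map distances are exaggerated by k = sec 60° = 2.000.
True distance = 3300 / 2.000 = 3300 × cos 60° ≈ 1650 km.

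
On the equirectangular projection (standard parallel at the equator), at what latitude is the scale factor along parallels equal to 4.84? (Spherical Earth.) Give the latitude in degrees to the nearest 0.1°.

78.1°

Plate carrée: h = 1, k = sec φ along parallels.
sec φ = 4.84  ⇒  cos φ = 0.2066  ⇒  φ ≈ 78.1°.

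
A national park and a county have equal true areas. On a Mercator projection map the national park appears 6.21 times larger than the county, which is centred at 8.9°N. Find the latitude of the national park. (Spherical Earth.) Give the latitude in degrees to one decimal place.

Mercator areal scale is sec²φ, so apparent-area ratio = sec²φ₁ / sec²φ₂ = cos²φ₂ / cos²φ₁.
cos²φ₂ / cos²φ₁ = 6.21  ⇒  cos φ₁ = cos 8.9° / √6.21 = 0.9880/2.492 = 0.3965.
φ₁ = arccos(0.3965) ≈ 66.6°.

66.6°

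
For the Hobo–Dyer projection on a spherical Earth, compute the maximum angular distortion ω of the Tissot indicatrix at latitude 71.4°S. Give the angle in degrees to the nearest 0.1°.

92.4°

Hobo–Dyer is a cylindrical equal-area projection with standard parallels at ±37.5°. Cylindrical equal-area (φ₀ = 37.5°): h = cos φ / cos 37.5° along meridians, k = cos 37.5° / cos φ along parallels; h·k = 1.
At 71.4°: h = 0.4020, k = 2.487; principal scales a = 2.487, b = 0.4020.
sin(ω/2) = (a − b)/(a + b) = 2.085/2.889 = 0.7217, so ω = 2 arcsin(0.7217) ≈ 92.4°.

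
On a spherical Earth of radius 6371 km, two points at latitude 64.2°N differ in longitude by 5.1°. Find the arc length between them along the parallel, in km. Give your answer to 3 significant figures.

Arc length along a parallel = R cos φ · Δλ (with Δλ in radians).
= 6371 × cos 64.2° × (5.1° × π/180) = 6371 × 0.4352 × 0.08901 ≈ 247 km.

247 km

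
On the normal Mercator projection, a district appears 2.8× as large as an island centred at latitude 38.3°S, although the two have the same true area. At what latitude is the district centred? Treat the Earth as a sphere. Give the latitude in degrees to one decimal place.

Mercator areal scale is sec²φ, so apparent-area ratio = sec²φ₁ / sec²φ₂ = cos²φ₂ / cos²φ₁.
cos²φ₂ / cos²φ₁ = 2.8  ⇒  cos φ₁ = cos 38.3° / √2.8 = 0.7848/1.673 = 0.4690.
φ₁ = arccos(0.4690) ≈ 62.0°.

62.0°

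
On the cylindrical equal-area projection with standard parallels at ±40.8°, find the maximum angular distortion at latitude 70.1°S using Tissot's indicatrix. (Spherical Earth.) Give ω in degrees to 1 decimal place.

For cylindrical equal-area with standard parallel φ₀, h = cos φ / cos φ₀ and k = cos φ₀ / cos φ, so h·k = 1.
At 70.1°: h = 0.4496, k = 2.224; principal scales a = 2.224, b = 0.4496.
sin(ω/2) = (a − b)/(a + b) = 1.774/2.674 = 0.6636, so ω = 2 arcsin(0.6636) ≈ 83.2°.

83.2°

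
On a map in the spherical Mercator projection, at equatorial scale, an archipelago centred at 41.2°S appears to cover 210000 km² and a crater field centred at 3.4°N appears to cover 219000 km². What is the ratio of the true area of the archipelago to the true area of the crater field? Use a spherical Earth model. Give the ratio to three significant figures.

0.545

Mercator's areal exaggeration is sec²φ; hence true area = (apparent area) · cos²φ.
True area of archipelago: 210000 × cos²(41.2°) = 210000 × 0.5661 = 118900 km².
True area of crater field: 219000 × cos²(3.4°) = 219000 × 0.9965 = 218200 km².
Ratio = 118900 / 218200 ≈ 0.545.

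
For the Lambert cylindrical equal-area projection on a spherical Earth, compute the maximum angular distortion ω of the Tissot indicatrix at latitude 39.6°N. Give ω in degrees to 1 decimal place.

The Lambert cylindrical equal-area projection is the cylindrical equal-area projection with its standard parallel at the equator (φ₀ = 0). For cylindrical equal-area with standard parallel φ₀, h = cos φ / cos φ₀ and k = cos φ₀ / cos φ, so h·k = 1.
At 39.6°: h = 0.7705, k = 1.298; principal scales a = 1.298, b = 0.7705.
sin(ω/2) = (a − b)/(a + b) = 0.5273/2.068 = 0.2549, so ω = 2 arcsin(0.2549) ≈ 29.5°.

29.5°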